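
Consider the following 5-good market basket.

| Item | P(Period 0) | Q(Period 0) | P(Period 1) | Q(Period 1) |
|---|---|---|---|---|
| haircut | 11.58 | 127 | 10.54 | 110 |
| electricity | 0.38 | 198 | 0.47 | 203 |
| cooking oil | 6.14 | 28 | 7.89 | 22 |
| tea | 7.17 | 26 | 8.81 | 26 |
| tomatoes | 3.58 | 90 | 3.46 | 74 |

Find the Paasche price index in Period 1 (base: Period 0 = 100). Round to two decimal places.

Paasche price index uses current-period quantities as weights.
ΣP(Period 1)·Q(Period 1) = 10.54×110 + 0.47×203 + 7.89×22 + 8.81×26 + 3.46×74 = 1159.4 + 95.41 + 173.58 + 229.06 + 256.04 = 1913.49
ΣP(Period 0)·Q(Period 1) = 11.58×110 + 0.38×203 + 6.14×22 + 7.17×26 + 3.58×74 = 1273.8 + 77.14 + 135.08 + 186.42 + 264.92 = 1937.36
Index = 1913.49 / 1937.36 × 100 = 98.7679

98.77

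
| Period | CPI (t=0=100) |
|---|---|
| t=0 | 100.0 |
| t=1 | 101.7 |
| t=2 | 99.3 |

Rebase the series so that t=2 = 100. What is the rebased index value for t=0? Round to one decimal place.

100.7

Rebased(t=0) = 100.0 / 99.3 × 100 = 100.7049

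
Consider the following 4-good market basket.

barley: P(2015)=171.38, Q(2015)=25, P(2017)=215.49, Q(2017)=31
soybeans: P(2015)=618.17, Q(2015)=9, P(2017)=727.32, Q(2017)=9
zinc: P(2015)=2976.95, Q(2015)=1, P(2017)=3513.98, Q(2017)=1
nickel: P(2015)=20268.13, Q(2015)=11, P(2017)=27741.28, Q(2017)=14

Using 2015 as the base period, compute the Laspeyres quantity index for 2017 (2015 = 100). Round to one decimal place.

Laspeyres quantity index uses base-period prices as weights.
ΣP(2015)·Q(2017) = 171.38×31 + 618.17×9 + 2976.95×1 + 20268.13×14 = 5312.78 + 5563.53 + 2976.95 + 283753.82 = 297607.08
ΣP(2015)·Q(2015) = 171.38×25 + 618.17×9 + 2976.95×1 + 20268.13×11 = 4284.5 + 5563.53 + 2976.95 + 222949.43 = 235774.41
Index = 297607.08 / 235774.41 × 100 = 126.2254

126.2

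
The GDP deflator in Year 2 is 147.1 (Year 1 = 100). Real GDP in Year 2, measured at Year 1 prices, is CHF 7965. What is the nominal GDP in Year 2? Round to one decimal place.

Nominal = Real × (Index/100) = 7965 × (147.1/100)
        = 7965 × 1.471 = 11716.5150

11716.5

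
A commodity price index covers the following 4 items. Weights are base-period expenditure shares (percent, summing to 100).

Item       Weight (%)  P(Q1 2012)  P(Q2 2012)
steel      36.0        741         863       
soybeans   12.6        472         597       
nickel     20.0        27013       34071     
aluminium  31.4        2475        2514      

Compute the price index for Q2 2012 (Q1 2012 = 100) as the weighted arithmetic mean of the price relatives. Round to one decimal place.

115.0

steel: 36.0 × (863/741) = 36.0 × 1.164642 = 41.9271
soybeans: 12.6 × (597/472) = 12.6 × 1.264831 = 15.9369
nickel: 20.0 × (34071/27013) = 20.0 × 1.261282 = 25.2256
aluminium: 31.4 × (2514/2475) = 31.4 × 1.015758 = 31.8948
Index = Σ wᵢ·(p₁ᵢ/p₀ᵢ) = 41.9271 + 15.9369 + 25.2256 + 31.8948 = 114.9844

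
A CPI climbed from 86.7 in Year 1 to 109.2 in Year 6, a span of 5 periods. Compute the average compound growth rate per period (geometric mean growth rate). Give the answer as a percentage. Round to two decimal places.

4.72%

Growth factor = (109.2/86.7)^(1/5) = (1.259516)^(1/5) = 1.047227
Growth rate = 1.047227 − 1 = 0.047227 = 4.7227%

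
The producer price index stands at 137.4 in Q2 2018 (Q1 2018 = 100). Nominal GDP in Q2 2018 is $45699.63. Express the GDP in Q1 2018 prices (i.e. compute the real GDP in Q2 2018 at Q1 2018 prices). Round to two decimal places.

Real = Nominal ÷ (Index/100) = 45699.63 ÷ (137.4/100)
     = 45699.63 ÷ 1.374 = 33260.2838

33260.28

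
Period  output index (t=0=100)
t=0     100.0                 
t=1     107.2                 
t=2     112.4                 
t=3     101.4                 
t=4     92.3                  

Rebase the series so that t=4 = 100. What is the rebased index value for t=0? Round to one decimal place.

Rebased(t=0) = 100.0 / 92.3 × 100 = 108.3424

108.3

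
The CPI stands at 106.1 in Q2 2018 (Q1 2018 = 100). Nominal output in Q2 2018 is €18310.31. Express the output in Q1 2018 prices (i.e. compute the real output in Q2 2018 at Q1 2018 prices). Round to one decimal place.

17257.6

Real = Nominal ÷ (Index/100) = 18310.31 ÷ (106.1/100)
     = 18310.31 ÷ 1.061 = 17257.5966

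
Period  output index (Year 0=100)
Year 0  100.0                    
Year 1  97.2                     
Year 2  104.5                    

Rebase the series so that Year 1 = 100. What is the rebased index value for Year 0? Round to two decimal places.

Rebased(Year 0) = 100.0 / 97.2 × 100 = 102.8807

102.88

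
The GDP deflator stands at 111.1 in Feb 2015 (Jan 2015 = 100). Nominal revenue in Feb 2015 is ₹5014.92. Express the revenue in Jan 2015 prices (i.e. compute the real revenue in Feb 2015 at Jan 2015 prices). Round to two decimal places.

Real = Nominal ÷ (Index/100) = 5014.92 ÷ (111.1/100)
     = 5014.92 ÷ 1.111 = 4513.8794

4513.88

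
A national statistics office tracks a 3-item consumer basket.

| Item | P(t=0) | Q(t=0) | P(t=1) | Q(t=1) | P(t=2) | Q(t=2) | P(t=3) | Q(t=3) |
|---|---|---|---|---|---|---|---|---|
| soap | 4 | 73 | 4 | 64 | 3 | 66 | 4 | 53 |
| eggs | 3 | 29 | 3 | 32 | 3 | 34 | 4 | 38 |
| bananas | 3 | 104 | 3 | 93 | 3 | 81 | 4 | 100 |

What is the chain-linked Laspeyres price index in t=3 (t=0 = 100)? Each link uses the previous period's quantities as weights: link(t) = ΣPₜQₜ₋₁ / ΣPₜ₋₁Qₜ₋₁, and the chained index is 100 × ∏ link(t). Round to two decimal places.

119.81

Link t=0→t=1:
ΣP(t=1)Q(t=0) = 4×73 + 3×29 + 3×104 = 292 + 87 + 312 = 691
ΣP(t=0)Q(t=0) = 4×73 + 3×29 + 3×104 = 292 + 87 + 312 = 691
link = 691/691 = 1.000000
Link t=1→t=2:
ΣP(t=2)Q(t=1) = 3×64 + 3×32 + 3×93 = 192 + 96 + 279 = 567
ΣP(t=1)Q(t=1) = 4×64 + 3×32 + 3×93 = 256 + 96 + 279 = 631
link = 567/631 = 0.898574
Link t=2→t=3:
ΣP(t=3)Q(t=2) = 4×66 + 4×34 + 4×81 = 264 + 136 + 324 = 724
ΣP(t=2)Q(t=2) = 3×66 + 3×34 + 3×81 = 198 + 102 + 243 = 543
link = 724/543 = 1.333333
Chained index = 100 × 1.000000 × 0.898574 × 1.333333 = 119.8098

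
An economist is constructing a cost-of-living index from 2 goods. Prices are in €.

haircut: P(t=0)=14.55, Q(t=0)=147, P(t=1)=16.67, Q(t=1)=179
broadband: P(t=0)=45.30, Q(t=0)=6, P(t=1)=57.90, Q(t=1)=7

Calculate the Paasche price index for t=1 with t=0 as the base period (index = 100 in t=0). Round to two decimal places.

Paasche price index uses current-period quantities as weights.
ΣP(t=1)·Q(t=1) = 16.67×179 + 57.90×7 = 2983.93 + 405.3 = 3389.23
ΣP(t=0)·Q(t=1) = 14.55×179 + 45.30×7 = 2604.45 + 317.1 = 2921.55
Index = 3389.23 / 2921.55 × 100 = 116.0079

116.01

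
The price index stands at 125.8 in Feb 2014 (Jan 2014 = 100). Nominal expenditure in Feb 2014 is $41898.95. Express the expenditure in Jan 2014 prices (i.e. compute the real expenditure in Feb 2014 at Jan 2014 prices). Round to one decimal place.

Real = Nominal ÷ (Index/100) = 41898.95 ÷ (125.8/100)
     = 41898.95 ÷ 1.258 = 33306.0016

33306.0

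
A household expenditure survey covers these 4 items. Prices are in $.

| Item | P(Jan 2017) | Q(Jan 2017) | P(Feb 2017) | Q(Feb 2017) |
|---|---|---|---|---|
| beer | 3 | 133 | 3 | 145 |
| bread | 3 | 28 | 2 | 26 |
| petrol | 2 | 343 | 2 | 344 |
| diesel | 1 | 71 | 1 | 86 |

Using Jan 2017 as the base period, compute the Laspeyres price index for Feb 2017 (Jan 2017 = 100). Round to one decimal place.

97.7

Laspeyres price index uses base-period quantities as weights.
ΣP(Feb 2017)·Q(Jan 2017) = 3×133 + 2×28 + 2×343 + 1×71 = 399 + 56 + 686 + 71 = 1212
ΣP(Jan 2017)·Q(Jan 2017) = 3×133 + 3×28 + 2×343 + 1×71 = 399 + 84 + 686 + 71 = 1240
Index = 1212 / 1240 × 100 = 97.7419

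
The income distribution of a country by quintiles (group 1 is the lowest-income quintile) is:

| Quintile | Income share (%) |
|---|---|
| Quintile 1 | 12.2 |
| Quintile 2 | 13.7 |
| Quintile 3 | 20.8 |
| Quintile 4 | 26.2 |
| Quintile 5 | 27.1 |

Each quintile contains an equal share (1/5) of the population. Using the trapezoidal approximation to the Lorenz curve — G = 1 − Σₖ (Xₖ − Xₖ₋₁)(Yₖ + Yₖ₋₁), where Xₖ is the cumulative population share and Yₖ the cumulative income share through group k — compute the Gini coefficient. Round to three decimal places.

Cumulative income shares Yₖ: 0.1220, 0.2590, 0.4670, 0.7290, 1.0000
Σ (Xₖ−Xₖ₋₁)(Yₖ+Yₖ₋₁) = (1/5)(0.1220+0.0000) + (1/5)(0.2590+0.1220) + (1/5)(0.4670+0.2590) + (1/5)(0.7290+0.4670) + (1/5)(1.0000+0.7290)
  = 0.0244 + 0.0762 + 0.1452 + 0.2392 + 0.3458 = 0.8308
G = 1 − 0.8308 = 0.1692

0.169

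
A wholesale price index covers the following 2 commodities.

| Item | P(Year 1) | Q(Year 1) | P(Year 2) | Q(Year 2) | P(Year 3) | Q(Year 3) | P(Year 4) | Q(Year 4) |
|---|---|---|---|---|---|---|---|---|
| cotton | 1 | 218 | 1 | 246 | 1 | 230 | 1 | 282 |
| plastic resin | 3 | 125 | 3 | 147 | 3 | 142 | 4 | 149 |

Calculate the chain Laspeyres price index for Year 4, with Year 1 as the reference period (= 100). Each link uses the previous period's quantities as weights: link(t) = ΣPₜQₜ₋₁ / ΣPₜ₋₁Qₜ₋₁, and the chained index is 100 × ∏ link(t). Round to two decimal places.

Link Year 1→Year 2:
ΣP(Year 2)Q(Year 1) = 1×218 + 3×125 = 218 + 375 = 593
ΣP(Year 1)Q(Year 1) = 1×218 + 3×125 = 218 + 375 = 593
link = 593/593 = 1.000000
Link Year 2→Year 3:
ΣP(Year 3)Q(Year 2) = 1×246 + 3×147 = 246 + 441 = 687
ΣP(Year 2)Q(Year 2) = 1×246 + 3×147 = 246 + 441 = 687
link = 687/687 = 1.000000
Link Year 3→Year 4:
ΣP(Year 4)Q(Year 3) = 1×230 + 4×142 = 230 + 568 = 798
ΣP(Year 3)Q(Year 3) = 1×230 + 3×142 = 230 + 426 = 656
link = 798/656 = 1.216463
Chained index = 100 × 1.000000 × 1.000000 × 1.216463 = 121.6463

121.65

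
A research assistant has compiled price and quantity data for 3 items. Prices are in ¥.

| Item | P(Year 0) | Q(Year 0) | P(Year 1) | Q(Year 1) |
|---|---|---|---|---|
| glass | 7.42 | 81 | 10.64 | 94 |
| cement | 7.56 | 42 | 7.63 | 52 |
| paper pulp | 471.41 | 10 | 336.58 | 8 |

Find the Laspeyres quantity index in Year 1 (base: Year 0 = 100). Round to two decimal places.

86.32

Laspeyres quantity index uses base-period prices as weights.
ΣP(Year 0)·Q(Year 1) = 7.42×94 + 7.56×52 + 471.41×8 = 697.48 + 393.12 + 3771.28 = 4861.88
ΣP(Year 0)·Q(Year 0) = 7.42×81 + 7.56×42 + 471.41×10 = 601.02 + 317.52 + 4714.1 = 5632.64
Index = 4861.88 / 5632.64 × 100 = 86.3162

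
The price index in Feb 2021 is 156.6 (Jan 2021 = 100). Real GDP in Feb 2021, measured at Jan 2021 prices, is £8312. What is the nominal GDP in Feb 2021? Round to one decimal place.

Nominal = Real × (Index/100) = 8312 × (156.6/100)
        = 8312 × 1.566 = 13016.5920

13016.6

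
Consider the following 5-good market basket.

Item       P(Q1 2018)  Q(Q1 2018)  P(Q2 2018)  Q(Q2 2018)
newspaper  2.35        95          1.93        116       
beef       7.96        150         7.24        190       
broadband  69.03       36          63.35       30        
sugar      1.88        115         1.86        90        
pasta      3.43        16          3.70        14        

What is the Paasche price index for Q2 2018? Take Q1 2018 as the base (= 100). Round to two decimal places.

91.31

Paasche price index uses current-period quantities as weights.
ΣP(Q2 2018)·Q(Q2 2018) = 1.93×116 + 7.24×190 + 63.35×30 + 1.86×90 + 3.70×14 = 223.88 + 1375.6 + 1900.5 + 167.4 + 51.8 = 3719.18
ΣP(Q1 2018)·Q(Q2 2018) = 2.35×116 + 7.96×190 + 69.03×30 + 1.88×90 + 3.43×14 = 272.6 + 1512.4 + 2070.9 + 169.2 + 48.02 = 4073.12
Index = 3719.18 / 4073.12 × 100 = 91.3103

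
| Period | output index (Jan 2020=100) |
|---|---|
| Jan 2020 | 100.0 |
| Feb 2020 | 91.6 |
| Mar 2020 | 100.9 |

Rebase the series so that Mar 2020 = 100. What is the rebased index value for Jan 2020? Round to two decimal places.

99.11

Rebased(Jan 2020) = 100.0 / 100.9 × 100 = 99.1080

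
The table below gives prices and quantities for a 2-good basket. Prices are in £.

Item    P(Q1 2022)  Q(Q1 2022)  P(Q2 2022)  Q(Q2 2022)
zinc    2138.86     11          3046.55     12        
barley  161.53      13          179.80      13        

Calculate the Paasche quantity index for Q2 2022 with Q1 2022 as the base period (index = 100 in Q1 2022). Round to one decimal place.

Paasche quantity index uses current-period prices as weights.
ΣP(Q2 2022)·Q(Q2 2022) = 3046.55×12 + 179.80×13 = 36558.6 + 2337.4 = 38896
ΣP(Q2 2022)·Q(Q1 2022) = 3046.55×11 + 179.80×13 = 33512.05 + 2337.4 = 35849.45
Index = 38896 / 35849.45 × 100 = 108.4982

108.5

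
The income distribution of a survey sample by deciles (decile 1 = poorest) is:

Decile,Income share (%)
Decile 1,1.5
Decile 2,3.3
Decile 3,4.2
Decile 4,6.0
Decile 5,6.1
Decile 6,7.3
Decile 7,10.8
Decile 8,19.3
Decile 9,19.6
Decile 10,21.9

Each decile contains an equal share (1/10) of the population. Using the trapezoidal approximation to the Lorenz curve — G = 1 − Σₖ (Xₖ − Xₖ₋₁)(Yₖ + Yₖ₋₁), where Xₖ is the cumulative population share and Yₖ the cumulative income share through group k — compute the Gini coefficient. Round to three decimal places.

Cumulative income shares Yₖ: 0.0150, 0.0480, 0.0900, 0.1500, 0.2110, 0.2840, 0.3920, 0.5850, 0.7810, 1.0000
Σ (Xₖ−Xₖ₋₁)(Yₖ+Yₖ₋₁) = (1/10)(0.0150+0.0000) + (1/10)(0.0480+0.0150) + (1/10)(0.0900+0.0480) + (1/10)(0.1500+0.0900) + (1/10)(0.2110+0.1500) + (1/10)(0.2840+0.2110) + (1/10)(0.3920+0.2840) + (1/10)(0.5850+0.3920) + (1/10)(0.7810+0.5850) + (1/10)(1.0000+0.7810)
  = 0.0015 + 0.0063 + 0.0138 + 0.0240 + 0.0361 + 0.0495 + 0.0676 + 0.0977 + 0.1366 + 0.1781 = 0.6112
G = 1 − 0.6112 = 0.3888

0.389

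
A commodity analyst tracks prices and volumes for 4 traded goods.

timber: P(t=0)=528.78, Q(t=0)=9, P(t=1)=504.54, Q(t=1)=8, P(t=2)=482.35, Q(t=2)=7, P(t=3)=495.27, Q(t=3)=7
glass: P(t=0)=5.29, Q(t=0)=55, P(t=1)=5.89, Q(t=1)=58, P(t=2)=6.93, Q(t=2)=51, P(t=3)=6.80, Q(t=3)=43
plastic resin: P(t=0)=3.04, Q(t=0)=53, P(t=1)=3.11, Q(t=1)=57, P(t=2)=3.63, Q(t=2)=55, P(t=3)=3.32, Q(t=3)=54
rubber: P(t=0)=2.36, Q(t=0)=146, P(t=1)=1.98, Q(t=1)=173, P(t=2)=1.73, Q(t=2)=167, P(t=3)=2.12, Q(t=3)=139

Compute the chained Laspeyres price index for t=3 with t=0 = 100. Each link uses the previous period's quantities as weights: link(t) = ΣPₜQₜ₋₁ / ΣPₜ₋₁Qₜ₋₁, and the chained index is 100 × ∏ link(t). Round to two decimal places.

96.09

Link t=0→t=1:
ΣP(t=1)Q(t=0) = 504.54×9 + 5.89×55 + 3.11×53 + 1.98×146 = 4540.86 + 323.95 + 164.83 + 289.08 = 5318.72
ΣP(t=0)Q(t=0) = 528.78×9 + 5.29×55 + 3.04×53 + 2.36×146 = 4759.02 + 290.95 + 161.12 + 344.56 = 5555.65
link = 5318.72/5555.65 = 0.957353
Link t=1→t=2:
ΣP(t=2)Q(t=1) = 482.35×8 + 6.93×58 + 3.63×57 + 1.73×173 = 3858.8 + 401.94 + 206.91 + 299.29 = 4766.94
ΣP(t=1)Q(t=1) = 504.54×8 + 5.89×58 + 3.11×57 + 1.98×173 = 4036.32 + 341.62 + 177.27 + 342.54 = 4897.75
link = 4766.94/4897.75 = 0.973292
Link t=2→t=3:
ΣP(t=3)Q(t=2) = 495.27×7 + 6.80×51 + 3.32×55 + 2.12×167 = 3466.89 + 346.8 + 182.6 + 354.04 = 4350.33
ΣP(t=2)Q(t=2) = 482.35×7 + 6.93×51 + 3.63×55 + 1.73×167 = 3376.45 + 353.43 + 199.65 + 288.91 = 4218.44
link = 4350.33/4218.44 = 1.031265
Chained index = 100 × 0.957353 × 0.973292 × 1.031265 = 96.0916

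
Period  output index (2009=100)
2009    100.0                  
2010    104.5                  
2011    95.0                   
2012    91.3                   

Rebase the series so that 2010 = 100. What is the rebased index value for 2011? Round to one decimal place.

90.9

Rebased(2011) = 95.0 / 104.5 × 100 = 90.9091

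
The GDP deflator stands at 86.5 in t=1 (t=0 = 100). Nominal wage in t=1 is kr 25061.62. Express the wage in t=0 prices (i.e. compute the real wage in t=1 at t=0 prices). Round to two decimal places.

28972.97

Real = Nominal ÷ (Index/100) = 25061.62 ÷ (86.5/100)
     = 25061.62 ÷ 0.865 = 28972.9711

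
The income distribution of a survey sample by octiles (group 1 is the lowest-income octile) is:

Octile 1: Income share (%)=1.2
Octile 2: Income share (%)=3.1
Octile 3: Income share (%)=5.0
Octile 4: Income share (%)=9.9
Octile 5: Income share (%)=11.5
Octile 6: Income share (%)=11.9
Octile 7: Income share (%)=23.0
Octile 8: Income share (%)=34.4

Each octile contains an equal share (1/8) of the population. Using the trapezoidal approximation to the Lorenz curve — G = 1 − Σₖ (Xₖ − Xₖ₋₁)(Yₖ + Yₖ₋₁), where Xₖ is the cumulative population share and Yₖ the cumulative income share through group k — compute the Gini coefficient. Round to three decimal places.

Cumulative income shares Yₖ: 0.0120, 0.0430, 0.0930, 0.1920, 0.3070, 0.4260, 0.6560, 1.0000
Σ (Xₖ−Xₖ₋₁)(Yₖ+Yₖ₋₁) = (1/8)(0.0120+0.0000) + (1/8)(0.0430+0.0120) + (1/8)(0.0930+0.0430) + (1/8)(0.1920+0.0930) + (1/8)(0.3070+0.1920) + (1/8)(0.4260+0.3070) + (1/8)(0.6560+0.4260) + (1/8)(1.0000+0.6560)
  = 0.0015 + 0.0069 + 0.0170 + 0.0356 + 0.0624 + 0.0916 + 0.1353 + 0.2070 = 0.5573
G = 1 − 0.5573 = 0.4427

0.443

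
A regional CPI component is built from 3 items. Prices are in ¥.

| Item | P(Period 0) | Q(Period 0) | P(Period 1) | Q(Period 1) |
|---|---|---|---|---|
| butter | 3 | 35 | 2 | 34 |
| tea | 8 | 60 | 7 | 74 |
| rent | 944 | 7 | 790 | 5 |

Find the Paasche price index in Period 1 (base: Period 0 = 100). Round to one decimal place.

83.8

Paasche price index uses current-period quantities as weights.
ΣP(Period 1)·Q(Period 1) = 2×34 + 7×74 + 790×5 = 68 + 518 + 3950 = 4536
ΣP(Period 0)·Q(Period 1) = 3×34 + 8×74 + 944×5 = 102 + 592 + 4720 = 5414
Index = 4536 / 5414 × 100 = 83.7828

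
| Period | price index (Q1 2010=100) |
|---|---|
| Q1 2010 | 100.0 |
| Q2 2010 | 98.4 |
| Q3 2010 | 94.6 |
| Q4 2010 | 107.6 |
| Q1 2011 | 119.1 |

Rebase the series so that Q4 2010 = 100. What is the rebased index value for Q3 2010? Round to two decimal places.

Rebased(Q3 2010) = 94.6 / 107.6 × 100 = 87.9182

87.92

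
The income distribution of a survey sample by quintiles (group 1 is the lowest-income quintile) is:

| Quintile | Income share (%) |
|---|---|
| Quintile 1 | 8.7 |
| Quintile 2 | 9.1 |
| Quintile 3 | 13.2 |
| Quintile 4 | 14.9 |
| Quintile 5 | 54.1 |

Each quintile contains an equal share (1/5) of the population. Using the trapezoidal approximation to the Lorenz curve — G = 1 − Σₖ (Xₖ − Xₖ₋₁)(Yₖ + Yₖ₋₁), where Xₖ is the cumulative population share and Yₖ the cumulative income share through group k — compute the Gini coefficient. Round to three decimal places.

Cumulative income shares Yₖ: 0.0870, 0.1780, 0.3100, 0.4590, 1.0000
Σ (Xₖ−Xₖ₋₁)(Yₖ+Yₖ₋₁) = (1/5)(0.0870+0.0000) + (1/5)(0.1780+0.0870) + (1/5)(0.3100+0.1780) + (1/5)(0.4590+0.3100) + (1/5)(1.0000+0.4590)
  = 0.0174 + 0.0530 + 0.0976 + 0.1538 + 0.2918 = 0.6136
G = 1 − 0.6136 = 0.3864

0.386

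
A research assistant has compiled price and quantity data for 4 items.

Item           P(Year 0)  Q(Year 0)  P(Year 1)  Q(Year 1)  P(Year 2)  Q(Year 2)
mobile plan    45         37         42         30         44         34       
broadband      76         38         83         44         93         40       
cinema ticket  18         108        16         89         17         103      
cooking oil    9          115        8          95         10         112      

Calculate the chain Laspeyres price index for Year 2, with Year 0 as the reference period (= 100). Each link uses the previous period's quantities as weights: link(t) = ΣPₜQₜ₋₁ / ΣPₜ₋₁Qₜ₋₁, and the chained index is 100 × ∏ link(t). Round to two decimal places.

Link Year 0→Year 1:
ΣP(Year 1)Q(Year 0) = 42×37 + 83×38 + 16×108 + 8×115 = 1554 + 3154 + 1728 + 920 = 7356
ΣP(Year 0)Q(Year 0) = 45×37 + 76×38 + 18×108 + 9×115 = 1665 + 2888 + 1944 + 1035 = 7532
link = 7356/7532 = 0.976633
Link Year 1→Year 2:
ΣP(Year 2)Q(Year 1) = 44×30 + 93×44 + 17×89 + 10×95 = 1320 + 4092 + 1513 + 950 = 7875
ΣP(Year 1)Q(Year 1) = 42×30 + 83×44 + 16×89 + 8×95 = 1260 + 3652 + 1424 + 760 = 7096
link = 7875/7096 = 1.109780
Chained index = 100 × 0.976633 × 1.109780 = 108.3848

108.38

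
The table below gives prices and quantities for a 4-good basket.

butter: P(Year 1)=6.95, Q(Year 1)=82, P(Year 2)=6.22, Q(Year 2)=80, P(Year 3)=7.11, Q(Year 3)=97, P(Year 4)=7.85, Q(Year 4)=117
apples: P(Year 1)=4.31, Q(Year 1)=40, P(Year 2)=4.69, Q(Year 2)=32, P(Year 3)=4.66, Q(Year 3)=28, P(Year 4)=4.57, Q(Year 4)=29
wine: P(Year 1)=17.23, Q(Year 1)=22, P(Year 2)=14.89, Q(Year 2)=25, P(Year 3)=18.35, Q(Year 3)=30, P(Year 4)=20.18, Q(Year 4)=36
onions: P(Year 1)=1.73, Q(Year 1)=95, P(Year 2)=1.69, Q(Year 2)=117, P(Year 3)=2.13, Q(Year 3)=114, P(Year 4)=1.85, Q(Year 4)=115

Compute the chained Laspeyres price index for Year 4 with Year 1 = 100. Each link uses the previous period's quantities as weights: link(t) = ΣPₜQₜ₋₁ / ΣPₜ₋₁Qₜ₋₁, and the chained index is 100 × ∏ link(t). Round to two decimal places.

114.17

Link Year 1→Year 2:
ΣP(Year 2)Q(Year 1) = 6.22×82 + 4.69×40 + 14.89×22 + 1.69×95 = 510.04 + 187.6 + 327.58 + 160.55 = 1185.77
ΣP(Year 1)Q(Year 1) = 6.95×82 + 4.31×40 + 17.23×22 + 1.73×95 = 569.9 + 172.4 + 379.06 + 164.35 = 1285.71
link = 1185.77/1285.71 = 0.922269
Link Year 2→Year 3:
ΣP(Year 3)Q(Year 2) = 7.11×80 + 4.66×32 + 18.35×25 + 2.13×117 = 568.8 + 149.12 + 458.75 + 249.21 = 1425.88
ΣP(Year 2)Q(Year 2) = 6.22×80 + 4.69×32 + 14.89×25 + 1.69×117 = 497.6 + 150.08 + 372.25 + 197.73 = 1217.66
link = 1425.88/1217.66 = 1.171000
Link Year 3→Year 4:
ΣP(Year 4)Q(Year 3) = 7.85×97 + 4.57×28 + 20.18×30 + 1.85×114 = 761.45 + 127.96 + 605.4 + 210.9 = 1705.71
ΣP(Year 3)Q(Year 3) = 7.11×97 + 4.66×28 + 18.35×30 + 2.13×114 = 689.67 + 130.48 + 550.5 + 242.82 = 1613.47
link = 1705.71/1613.47 = 1.057169
Chained index = 100 × 0.922269 × 1.171000 × 1.057169 = 114.1718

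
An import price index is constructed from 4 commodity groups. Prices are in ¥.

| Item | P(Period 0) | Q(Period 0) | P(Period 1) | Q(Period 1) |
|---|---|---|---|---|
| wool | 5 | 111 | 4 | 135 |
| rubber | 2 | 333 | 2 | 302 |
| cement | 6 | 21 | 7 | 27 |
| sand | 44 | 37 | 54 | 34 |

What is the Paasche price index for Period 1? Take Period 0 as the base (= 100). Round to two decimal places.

107.90

Paasche price index uses current-period quantities as weights.
ΣP(Period 1)·Q(Period 1) = 4×135 + 2×302 + 7×27 + 54×34 = 540 + 604 + 189 + 1836 = 3169
ΣP(Period 0)·Q(Period 1) = 5×135 + 2×302 + 6×27 + 44×34 = 675 + 604 + 162 + 1496 = 2937
Index = 3169 / 2937 × 100 = 107.8992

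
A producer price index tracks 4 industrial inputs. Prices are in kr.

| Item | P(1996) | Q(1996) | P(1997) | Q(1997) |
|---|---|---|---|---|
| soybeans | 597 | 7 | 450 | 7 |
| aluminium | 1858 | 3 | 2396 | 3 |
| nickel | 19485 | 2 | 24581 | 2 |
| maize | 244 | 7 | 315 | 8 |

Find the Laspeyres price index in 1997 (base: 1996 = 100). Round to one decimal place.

Laspeyres price index uses base-period quantities as weights.
ΣP(1997)·Q(1996) = 450×7 + 2396×3 + 24581×2 + 315×7 = 3150 + 7188 + 49162 + 2205 = 61705
ΣP(1996)·Q(1996) = 597×7 + 1858×3 + 19485×2 + 244×7 = 4179 + 5574 + 38970 + 1708 = 50431
Index = 61705 / 50431 × 100 = 122.3553

122.4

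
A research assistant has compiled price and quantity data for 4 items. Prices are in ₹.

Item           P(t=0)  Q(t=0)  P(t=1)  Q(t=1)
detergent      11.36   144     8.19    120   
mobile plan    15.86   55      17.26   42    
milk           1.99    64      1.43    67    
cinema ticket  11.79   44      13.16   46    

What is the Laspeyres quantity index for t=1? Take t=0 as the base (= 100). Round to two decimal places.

85.76

Laspeyres quantity index uses base-period prices as weights.
ΣP(t=0)·Q(t=1) = 11.36×120 + 15.86×42 + 1.99×67 + 11.79×46 = 1363.2 + 666.12 + 133.33 + 542.34 = 2704.99
ΣP(t=0)·Q(t=0) = 11.36×144 + 15.86×55 + 1.99×64 + 11.79×44 = 1635.84 + 872.3 + 127.36 + 518.76 = 3154.26
Index = 2704.99 / 3154.26 × 100 = 85.7567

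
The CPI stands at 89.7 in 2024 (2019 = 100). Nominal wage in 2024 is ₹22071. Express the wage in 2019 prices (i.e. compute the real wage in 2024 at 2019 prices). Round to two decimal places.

Real = Nominal ÷ (Index/100) = 22071 ÷ (89.7/100)
     = 22071 ÷ 0.897 = 24605.3512

24605.35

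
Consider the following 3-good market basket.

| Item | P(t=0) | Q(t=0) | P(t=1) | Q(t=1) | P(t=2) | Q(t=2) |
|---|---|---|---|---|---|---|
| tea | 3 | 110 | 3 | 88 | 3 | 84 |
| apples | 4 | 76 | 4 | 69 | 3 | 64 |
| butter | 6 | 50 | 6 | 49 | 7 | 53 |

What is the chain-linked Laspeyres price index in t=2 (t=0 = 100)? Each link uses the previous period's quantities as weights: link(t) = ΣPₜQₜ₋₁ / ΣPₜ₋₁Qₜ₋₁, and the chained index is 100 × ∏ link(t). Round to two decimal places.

97.60

Link t=0→t=1:
ΣP(t=1)Q(t=0) = 3×110 + 4×76 + 6×50 = 330 + 304 + 300 = 934
ΣP(t=0)Q(t=0) = 3×110 + 4×76 + 6×50 = 330 + 304 + 300 = 934
link = 934/934 = 1.000000
Link t=1→t=2:
ΣP(t=2)Q(t=1) = 3×88 + 3×69 + 7×49 = 264 + 207 + 343 = 814
ΣP(t=1)Q(t=1) = 3×88 + 4×69 + 6×49 = 264 + 276 + 294 = 834
link = 814/834 = 0.976019
Chained index = 100 × 1.000000 × 0.976019 = 97.6019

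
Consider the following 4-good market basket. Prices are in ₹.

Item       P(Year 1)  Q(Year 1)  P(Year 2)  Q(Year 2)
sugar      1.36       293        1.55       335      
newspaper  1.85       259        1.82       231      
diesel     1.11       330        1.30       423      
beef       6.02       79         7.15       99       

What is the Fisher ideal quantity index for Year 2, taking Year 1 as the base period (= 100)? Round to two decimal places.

113.90

Laspeyres component (base-period weights):
ΣP(Year 1)Q(Year 2) = 1.36×335 + 1.85×231 + 1.11×423 + 6.02×99 = 455.6 + 427.35 + 469.53 + 595.98 = 1948.46
ΣP(Year 1)Q(Year 1) = 1.36×293 + 1.85×259 + 1.11×330 + 6.02×79 = 398.48 + 479.15 + 366.3 + 475.58 = 1719.51
L = 1948.46 / 1719.51 × 100 = 113.3148
Paasche component (current-period weights):
ΣP(Year 2)Q(Year 2) = 1.55×335 + 1.82×231 + 1.30×423 + 7.15×99 = 519.25 + 420.42 + 549.9 + 707.85 = 2197.42
ΣP(Year 2)Q(Year 1) = 1.55×293 + 1.82×259 + 1.30×330 + 7.15×79 = 454.15 + 471.38 + 429 + 564.85 = 1919.38
P = 2197.42 / 1919.38 × 100 = 114.4859
Fisher = √(L × P) = √(113.3148 × 114.4859) = 113.8989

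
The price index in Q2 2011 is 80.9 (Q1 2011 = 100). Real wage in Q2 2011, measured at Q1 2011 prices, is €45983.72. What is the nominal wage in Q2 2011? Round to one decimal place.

37200.8

Nominal = Real × (Index/100) = 45983.72 × (80.9/100)
        = 45983.72 × 0.809 = 37200.8295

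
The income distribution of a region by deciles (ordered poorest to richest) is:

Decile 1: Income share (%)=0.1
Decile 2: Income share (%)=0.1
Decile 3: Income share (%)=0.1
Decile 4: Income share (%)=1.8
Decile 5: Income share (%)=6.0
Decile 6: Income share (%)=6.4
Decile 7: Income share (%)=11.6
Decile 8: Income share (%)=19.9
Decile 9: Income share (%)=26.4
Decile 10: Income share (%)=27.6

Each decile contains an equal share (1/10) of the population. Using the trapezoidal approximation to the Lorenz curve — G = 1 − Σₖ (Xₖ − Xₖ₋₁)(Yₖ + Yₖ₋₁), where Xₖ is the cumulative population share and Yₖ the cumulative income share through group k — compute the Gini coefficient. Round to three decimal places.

0.560

Cumulative income shares Yₖ: 0.0010, 0.0020, 0.0030, 0.0210, 0.0810, 0.1450, 0.2610, 0.4600, 0.7240, 1.0000
Σ (Xₖ−Xₖ₋₁)(Yₖ+Yₖ₋₁) = (1/10)(0.0010+0.0000) + (1/10)(0.0020+0.0010) + (1/10)(0.0030+0.0020) + (1/10)(0.0210+0.0030) + (1/10)(0.0810+0.0210) + (1/10)(0.1450+0.0810) + (1/10)(0.2610+0.1450) + (1/10)(0.4600+0.2610) + (1/10)(0.7240+0.4600) + (1/10)(1.0000+0.7240)
  = 0.0001 + 0.0003 + 0.0005 + 0.0024 + 0.0102 + 0.0226 + 0.0406 + 0.0721 + 0.1184 + 0.1724 = 0.4396
G = 1 − 0.4396 = 0.5604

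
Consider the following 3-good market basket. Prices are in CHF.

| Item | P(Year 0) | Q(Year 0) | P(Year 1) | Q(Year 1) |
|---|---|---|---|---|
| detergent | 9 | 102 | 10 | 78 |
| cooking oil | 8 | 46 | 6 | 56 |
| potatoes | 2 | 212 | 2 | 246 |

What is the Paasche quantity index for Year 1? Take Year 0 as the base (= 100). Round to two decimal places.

Paasche quantity index uses current-period prices as weights.
ΣP(Year 1)·Q(Year 1) = 10×78 + 6×56 + 2×246 = 780 + 336 + 492 = 1608
ΣP(Year 1)·Q(Year 0) = 10×102 + 6×46 + 2×212 = 1020 + 276 + 424 = 1720
Index = 1608 / 1720 × 100 = 93.4884

93.49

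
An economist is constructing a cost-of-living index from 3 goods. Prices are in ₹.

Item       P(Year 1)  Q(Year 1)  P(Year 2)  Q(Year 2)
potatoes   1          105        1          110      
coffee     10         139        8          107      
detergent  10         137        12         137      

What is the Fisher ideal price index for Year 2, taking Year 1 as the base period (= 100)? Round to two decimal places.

Laspeyres component (base-period weights):
ΣP(Year 2)Q(Year 1) = 1×105 + 8×139 + 12×137 = 105 + 1112 + 1644 = 2861
ΣP(Year 1)Q(Year 1) = 1×105 + 10×139 + 10×137 = 105 + 1390 + 1370 = 2865
L = 2861 / 2865 × 100 = 99.8604
Paasche component (current-period weights):
ΣP(Year 2)Q(Year 2) = 1×110 + 8×107 + 12×137 = 110 + 856 + 1644 = 2610
ΣP(Year 1)Q(Year 2) = 1×110 + 10×107 + 10×137 = 110 + 1070 + 1370 = 2550
P = 2610 / 2550 × 100 = 102.3529
Fisher = √(L × P) = √(99.8604 × 102.3529) = 101.0990

101.10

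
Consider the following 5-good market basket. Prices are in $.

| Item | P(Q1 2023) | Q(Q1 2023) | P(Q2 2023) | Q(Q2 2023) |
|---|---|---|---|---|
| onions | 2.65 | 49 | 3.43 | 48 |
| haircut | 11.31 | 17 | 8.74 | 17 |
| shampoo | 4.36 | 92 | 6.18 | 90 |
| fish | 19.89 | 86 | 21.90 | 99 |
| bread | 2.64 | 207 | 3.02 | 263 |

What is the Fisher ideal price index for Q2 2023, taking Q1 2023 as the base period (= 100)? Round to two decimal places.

Laspeyres component (base-period weights):
ΣP(Q2 2023)Q(Q1 2023) = 3.43×49 + 8.74×17 + 6.18×92 + 21.90×86 + 3.02×207 = 168.07 + 148.58 + 568.56 + 1883.4 + 625.14 = 3393.75
ΣP(Q1 2023)Q(Q1 2023) = 2.65×49 + 11.31×17 + 4.36×92 + 19.89×86 + 2.64×207 = 129.85 + 192.27 + 401.12 + 1710.54 + 546.48 = 2980.26
L = 3393.75 / 2980.26 × 100 = 113.8743
Paasche component (current-period weights):
ΣP(Q2 2023)Q(Q2 2023) = 3.43×48 + 8.74×17 + 6.18×90 + 21.90×99 + 3.02×263 = 164.64 + 148.58 + 556.2 + 2168.1 + 794.26 = 3831.78
ΣP(Q1 2023)Q(Q2 2023) = 2.65×48 + 11.31×17 + 4.36×90 + 19.89×99 + 2.64×263 = 127.2 + 192.27 + 392.4 + 1969.11 + 694.32 = 3375.3
P = 3831.78 / 3375.3 × 100 = 113.5241
Fisher = √(L × P) = √(113.8743 × 113.5241) = 113.6991

113.70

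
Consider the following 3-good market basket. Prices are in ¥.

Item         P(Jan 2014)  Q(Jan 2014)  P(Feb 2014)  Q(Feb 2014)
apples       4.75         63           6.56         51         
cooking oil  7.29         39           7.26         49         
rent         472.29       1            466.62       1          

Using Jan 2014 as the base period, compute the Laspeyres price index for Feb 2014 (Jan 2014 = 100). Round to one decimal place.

Laspeyres price index uses base-period quantities as weights.
ΣP(Feb 2014)·Q(Jan 2014) = 6.56×63 + 7.26×39 + 466.62×1 = 413.28 + 283.14 + 466.62 = 1163.04
ΣP(Jan 2014)·Q(Jan 2014) = 4.75×63 + 7.29×39 + 472.29×1 = 299.25 + 284.31 + 472.29 = 1055.85
Index = 1163.04 / 1055.85 × 100 = 110.1520

110.2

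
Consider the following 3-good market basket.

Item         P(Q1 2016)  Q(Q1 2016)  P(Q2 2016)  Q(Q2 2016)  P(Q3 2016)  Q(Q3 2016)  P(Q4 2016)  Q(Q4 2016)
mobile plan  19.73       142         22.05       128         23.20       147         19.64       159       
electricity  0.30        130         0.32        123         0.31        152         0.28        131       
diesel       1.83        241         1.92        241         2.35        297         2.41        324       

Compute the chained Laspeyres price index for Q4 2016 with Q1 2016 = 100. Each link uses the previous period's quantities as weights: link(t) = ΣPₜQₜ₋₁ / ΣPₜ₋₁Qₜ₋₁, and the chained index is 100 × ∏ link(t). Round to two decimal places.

Link Q1 2016→Q2 2016:
ΣP(Q2 2016)Q(Q1 2016) = 22.05×142 + 0.32×130 + 1.92×241 = 3131.1 + 41.6 + 462.72 = 3635.42
ΣP(Q1 2016)Q(Q1 2016) = 19.73×142 + 0.30×130 + 1.83×241 = 2801.66 + 39 + 441.03 = 3281.69
link = 3635.42/3281.69 = 1.107789
Link Q2 2016→Q3 2016:
ΣP(Q3 2016)Q(Q2 2016) = 23.20×128 + 0.31×123 + 2.35×241 = 2969.6 + 38.13 + 566.35 = 3574.08
ΣP(Q2 2016)Q(Q2 2016) = 22.05×128 + 0.32×123 + 1.92×241 = 2822.4 + 39.36 + 462.72 = 3324.48
link = 3574.08/3324.48 = 1.075079
Link Q3 2016→Q4 2016:
ΣP(Q4 2016)Q(Q3 2016) = 19.64×147 + 0.28×152 + 2.41×297 = 2887.08 + 42.56 + 715.77 = 3645.41
ΣP(Q3 2016)Q(Q3 2016) = 23.20×147 + 0.31×152 + 2.35×297 = 3410.4 + 47.12 + 697.95 = 4155.47
link = 3645.41/4155.47 = 0.877256
Chained index = 100 × 1.107789 × 1.075079 × 0.877256 = 104.4778

104.48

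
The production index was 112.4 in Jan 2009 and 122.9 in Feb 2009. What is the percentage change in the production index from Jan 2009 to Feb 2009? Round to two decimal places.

Change = (122.9 − 112.4) / 112.4 × 100
       = 10.5 / 112.4 × 100 = 9.3416%

9.34%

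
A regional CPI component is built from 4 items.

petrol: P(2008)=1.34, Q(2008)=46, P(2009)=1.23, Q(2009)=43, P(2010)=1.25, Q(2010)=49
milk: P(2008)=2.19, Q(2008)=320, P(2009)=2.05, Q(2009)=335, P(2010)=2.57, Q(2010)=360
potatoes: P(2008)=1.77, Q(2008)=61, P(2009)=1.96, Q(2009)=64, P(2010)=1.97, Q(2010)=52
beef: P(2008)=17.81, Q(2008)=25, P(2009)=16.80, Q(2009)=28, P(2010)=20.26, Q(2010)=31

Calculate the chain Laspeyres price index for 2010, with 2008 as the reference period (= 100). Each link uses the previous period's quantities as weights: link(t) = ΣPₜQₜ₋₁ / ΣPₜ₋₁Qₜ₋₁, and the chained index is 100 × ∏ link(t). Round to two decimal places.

114.60

Link 2008→2009:
ΣP(2009)Q(2008) = 1.23×46 + 2.05×320 + 1.96×61 + 16.80×25 = 56.58 + 656 + 119.56 + 420 = 1252.14
ΣP(2008)Q(2008) = 1.34×46 + 2.19×320 + 1.77×61 + 17.81×25 = 61.64 + 700.8 + 107.97 + 445.25 = 1315.66
link = 1252.14/1315.66 = 0.951720
Link 2009→2010:
ΣP(2010)Q(2009) = 1.25×43 + 2.57×335 + 1.97×64 + 20.26×28 = 53.75 + 860.95 + 126.08 + 567.28 = 1608.06
ΣP(2009)Q(2009) = 1.23×43 + 2.05×335 + 1.96×64 + 16.80×28 = 52.89 + 686.75 + 125.44 + 470.4 = 1335.48
link = 1608.06/1335.48 = 1.204106
Chained index = 100 × 0.951720 × 1.204106 = 114.5972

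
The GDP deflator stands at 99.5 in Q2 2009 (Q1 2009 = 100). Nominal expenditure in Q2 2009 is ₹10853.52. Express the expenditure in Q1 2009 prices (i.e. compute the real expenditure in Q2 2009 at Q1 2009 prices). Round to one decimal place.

10908.1

Real = Nominal ÷ (Index/100) = 10853.52 ÷ (99.5/100)
     = 10853.52 ÷ 0.995 = 10908.0603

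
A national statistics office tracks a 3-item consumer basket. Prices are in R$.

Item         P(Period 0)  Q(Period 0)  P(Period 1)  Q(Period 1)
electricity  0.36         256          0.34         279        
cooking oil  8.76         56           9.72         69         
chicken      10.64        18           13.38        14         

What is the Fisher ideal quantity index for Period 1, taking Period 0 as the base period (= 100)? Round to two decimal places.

Laspeyres component (base-period weights):
ΣP(Period 0)Q(Period 1) = 0.36×279 + 8.76×69 + 10.64×14 = 100.44 + 604.44 + 148.96 = 853.84
ΣP(Period 0)Q(Period 0) = 0.36×256 + 8.76×56 + 10.64×18 = 92.16 + 490.56 + 191.52 = 774.24
L = 853.84 / 774.24 × 100 = 110.2810
Paasche component (current-period weights):
ΣP(Period 1)Q(Period 1) = 0.34×279 + 9.72×69 + 13.38×14 = 94.86 + 670.68 + 187.32 = 952.86
ΣP(Period 1)Q(Period 0) = 0.34×256 + 9.72×56 + 13.38×18 = 87.04 + 544.32 + 240.84 = 872.2
P = 952.86 / 872.2 × 100 = 109.2479
Fisher = √(L × P) = √(110.2810 × 109.2479) = 109.7632

109.76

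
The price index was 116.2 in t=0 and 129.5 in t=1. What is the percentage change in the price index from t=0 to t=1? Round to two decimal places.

Change = (129.5 − 116.2) / 116.2 × 100
       = 13.3 / 116.2 × 100 = 11.4458%

11.45%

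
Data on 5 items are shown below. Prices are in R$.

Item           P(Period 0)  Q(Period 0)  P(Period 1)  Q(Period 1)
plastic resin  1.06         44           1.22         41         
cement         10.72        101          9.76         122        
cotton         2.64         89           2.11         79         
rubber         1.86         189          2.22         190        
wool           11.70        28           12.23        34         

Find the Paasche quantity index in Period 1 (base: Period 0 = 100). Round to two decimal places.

Paasche quantity index uses current-period prices as weights.
ΣP(Period 1)·Q(Period 1) = 1.22×41 + 9.76×122 + 2.11×79 + 2.22×190 + 12.23×34 = 50.02 + 1190.72 + 166.69 + 421.8 + 415.82 = 2245.05
ΣP(Period 1)·Q(Period 0) = 1.22×44 + 9.76×101 + 2.11×89 + 2.22×189 + 12.23×28 = 53.68 + 985.76 + 187.79 + 419.58 + 342.44 = 1989.25
Index = 2245.05 / 1989.25 × 100 = 112.8591

112.86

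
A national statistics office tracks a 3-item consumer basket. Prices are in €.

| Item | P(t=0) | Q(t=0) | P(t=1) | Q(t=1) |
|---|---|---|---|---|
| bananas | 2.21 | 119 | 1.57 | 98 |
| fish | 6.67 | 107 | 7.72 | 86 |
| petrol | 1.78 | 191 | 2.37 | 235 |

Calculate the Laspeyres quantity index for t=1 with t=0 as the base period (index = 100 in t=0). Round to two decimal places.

91.79

Laspeyres quantity index uses base-period prices as weights.
ΣP(t=0)·Q(t=1) = 2.21×98 + 6.67×86 + 1.78×235 = 216.58 + 573.62 + 418.3 = 1208.5
ΣP(t=0)·Q(t=0) = 2.21×119 + 6.67×107 + 1.78×191 = 262.99 + 713.69 + 339.98 = 1316.66
Index = 1208.5 / 1316.66 × 100 = 91.7853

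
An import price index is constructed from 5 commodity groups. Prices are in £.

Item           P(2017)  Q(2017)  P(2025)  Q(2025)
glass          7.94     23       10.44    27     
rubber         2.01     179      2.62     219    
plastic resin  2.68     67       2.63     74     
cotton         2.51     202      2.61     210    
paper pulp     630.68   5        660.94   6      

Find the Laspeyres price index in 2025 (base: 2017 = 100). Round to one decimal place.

Laspeyres price index uses base-period quantities as weights.
ΣP(2025)·Q(2017) = 10.44×23 + 2.62×179 + 2.63×67 + 2.61×202 + 660.94×5 = 240.12 + 468.98 + 176.21 + 527.22 + 3304.7 = 4717.23
ΣP(2017)·Q(2017) = 7.94×23 + 2.01×179 + 2.68×67 + 2.51×202 + 630.68×5 = 182.62 + 359.79 + 179.56 + 507.02 + 3153.4 = 4382.39
Index = 4717.23 / 4382.39 × 100 = 107.6406

107.6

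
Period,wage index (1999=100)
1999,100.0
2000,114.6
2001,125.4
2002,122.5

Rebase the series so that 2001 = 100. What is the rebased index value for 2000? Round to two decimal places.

Rebased(2000) = 114.6 / 125.4 × 100 = 91.3876

91.39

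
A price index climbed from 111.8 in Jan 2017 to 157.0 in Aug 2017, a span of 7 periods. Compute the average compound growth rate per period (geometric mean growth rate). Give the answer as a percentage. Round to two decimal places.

4.97%

Growth factor = (157.0/111.8)^(1/7) = (1.404293)^(1/7) = 1.049701
Growth rate = 1.049701 − 1 = 0.049701 = 4.9701%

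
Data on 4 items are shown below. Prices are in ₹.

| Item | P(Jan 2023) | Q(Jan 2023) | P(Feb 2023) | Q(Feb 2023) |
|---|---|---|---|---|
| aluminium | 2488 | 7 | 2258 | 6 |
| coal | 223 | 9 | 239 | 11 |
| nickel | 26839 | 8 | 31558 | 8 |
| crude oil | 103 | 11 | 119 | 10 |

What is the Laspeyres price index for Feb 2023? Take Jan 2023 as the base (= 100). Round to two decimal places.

Laspeyres price index uses base-period quantities as weights.
ΣP(Feb 2023)·Q(Jan 2023) = 2258×7 + 239×9 + 31558×8 + 119×11 = 15806 + 2151 + 252464 + 1309 = 271730
ΣP(Jan 2023)·Q(Jan 2023) = 2488×7 + 223×9 + 26839×8 + 103×11 = 17416 + 2007 + 214712 + 1133 = 235268
Index = 271730 / 235268 × 100 = 115.4981

115.50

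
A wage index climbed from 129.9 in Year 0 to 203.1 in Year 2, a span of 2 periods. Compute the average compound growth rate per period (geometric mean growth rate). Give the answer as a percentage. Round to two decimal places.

Growth factor = (203.1/129.9)^(1/2) = (1.563510)^(1/2) = 1.250404
Growth rate = 1.250404 − 1 = 0.250404 = 25.0404%

25.04%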